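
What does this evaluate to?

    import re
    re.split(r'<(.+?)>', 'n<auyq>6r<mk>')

Because the quantifier is non-greedy, it stops expanding at the earliest point where the rest of the pattern can succeed.
Matches to split on: at [1:7] → '<auyq>'; at [9:13] → '<mk>'.
With a capturing group present, the delimiter's captured portion is kept in the result list.

['n', 'auyq', '6r', 'mk', '']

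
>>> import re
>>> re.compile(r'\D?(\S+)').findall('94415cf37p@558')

['94415cf37p@558']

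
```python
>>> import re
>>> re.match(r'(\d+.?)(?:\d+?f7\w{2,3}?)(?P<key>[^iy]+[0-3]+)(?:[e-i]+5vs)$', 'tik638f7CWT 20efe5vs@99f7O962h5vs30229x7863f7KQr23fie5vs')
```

This matches one or more of a digit, then optionally any character (captured); then one or more of a digit (lazy), then the literal 'f7', then 2 to 3 of a word character (lazy) (non-capturing group); then one or more of any character except [iy], then one or more of a character in [0-3] (captured as 'key'); then one or more of a character in [e-i], then the literal '5vs' (non-capturing group); then anchored at the end.
`re.match` won't scan ahead — the pattern has to work from the very first character.
Here the pattern fails at index 0, so the call returns None.

None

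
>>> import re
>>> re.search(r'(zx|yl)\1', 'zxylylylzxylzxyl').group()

The backreference `\1` re-matches whatever the first group consumed, character for character.
`re.search` scans for the first position where the pattern succeeds.
The match spans [2:6] → 'ylyl'.
Captured: group 1 = 'yl'.

'ylyl'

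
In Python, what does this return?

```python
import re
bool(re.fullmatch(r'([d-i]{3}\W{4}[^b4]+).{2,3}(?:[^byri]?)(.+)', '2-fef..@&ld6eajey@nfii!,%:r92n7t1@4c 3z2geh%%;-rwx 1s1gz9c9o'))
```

False

For `fullmatch`, every character of the input must be accounted for by the pattern.
Here there's no way to consume every character, so the call returns None, and `bool(None)` is False.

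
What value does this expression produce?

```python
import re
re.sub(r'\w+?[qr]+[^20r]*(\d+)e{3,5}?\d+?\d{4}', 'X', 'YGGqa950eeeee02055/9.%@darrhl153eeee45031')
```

Pattern: one or more of a word character (lazy), then one or more of one of [qr], then zero or more of any character except [20r]; then one or more of a digit (captured); then 3 to 5 of a literal 'e' (lazy), then one or more of a digit (lazy); then exactly 4 of a digit.
Matches: at [0:18] → 'YGGqa950eeeee02055'; at [23:41] → 'darrhl153eeee45031'.
Each match is replaced by 'X'.

'X/9.%@X'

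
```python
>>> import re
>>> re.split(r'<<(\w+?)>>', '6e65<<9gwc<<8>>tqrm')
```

Matches to split on: at [10:15] → '<<8>>'.
With a capturing group present, the delimiter's captured portion is kept in the result list.

['6e65<<9gwc', '8', 'tqrm']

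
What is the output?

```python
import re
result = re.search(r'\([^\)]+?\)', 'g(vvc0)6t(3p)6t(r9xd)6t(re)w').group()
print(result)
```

(vvc0)

The match spans [1:7] → '(vvc0)'.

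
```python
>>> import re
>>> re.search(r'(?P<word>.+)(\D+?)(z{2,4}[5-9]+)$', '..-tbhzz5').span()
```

The pattern matches one or more of any character (captured as 'word'); then one or more of a non-digit (lazy) (captured); then 2 to 4 of the literal 'z', then one or more of a character in [5-9] (captured); then anchored at the end.
`search` walks the string left to right and returns the first match it finds.
The match spans [0:9] → '..-tbhzz5'.
Captured: group 1 = '..-tb', group 2 = 'h', group 3 = 'zz5'.

(0, 9)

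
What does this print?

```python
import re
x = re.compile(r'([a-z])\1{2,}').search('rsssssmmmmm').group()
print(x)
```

After group 1 captures some text, `\1` only succeeds where that same text appears again.
`search` walks the string left to right and returns the first match it finds.
The match spans [1:6] → 'sssss'.
Captured: group 1 = 's'.

sssss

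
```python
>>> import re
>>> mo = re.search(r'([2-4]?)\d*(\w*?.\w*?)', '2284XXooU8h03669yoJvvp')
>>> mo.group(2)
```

'X'

Pattern: optionally a character in [2-4] (captured); then zero or more of a digit; then zero or more of a word character (lazy), then any character, then zero or more of a word character (lazy) (captured).
Because the quantifier is non-greedy, it stops expanding at the earliest point where the rest of the pattern can succeed.
`search` walks the string left to right and returns the first match it finds.
The match spans [0:5] → '2284X'.
Captured: group 1 = '2', group 2 = 'X'.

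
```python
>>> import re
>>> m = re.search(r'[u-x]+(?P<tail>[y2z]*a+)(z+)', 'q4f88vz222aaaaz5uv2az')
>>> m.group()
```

This matches one or more of a character in [u-x]; then zero or more of one of [y2z], then one or more of the literal 'a' (captured as 'tail'); then one or more of a literal 'z' (captured).
`search` walks the string left to right and returns the first match it finds.
The match spans [5:15] → 'vz222aaaaz'.
Captured: group 1 = 'z222aaaa', group 2 = 'z'.

'vz222aaaaz'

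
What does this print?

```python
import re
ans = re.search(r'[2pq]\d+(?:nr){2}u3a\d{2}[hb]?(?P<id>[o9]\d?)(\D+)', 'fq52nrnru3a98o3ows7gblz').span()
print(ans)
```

(1, 18)

The pattern matches one of [2pq], then one or more of a digit; then the literal 'nr' repeated 2 times, then the literal 'u3a'; then exactly 2 of a digit, then optionally one of [hb]; then one of [o9], then optionally a digit (captured as 'id'); then one or more of a non-digit (captured).
Unlike `match`, `search` isn't anchored — it looks for the pattern anywhere in the string.
The match spans [1:18] → 'q52nrnru3a98o3ows'.
Captured: group 1 = 'o3', group 2 = 'ows'.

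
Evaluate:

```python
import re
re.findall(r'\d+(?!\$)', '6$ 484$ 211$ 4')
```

Because the assertion is negative and zero-width, positions next to the forbidden text are skipped.
Scanning left to right: at [3:5] → '48'; at [8:10] → '21'; at [13:14] → '4'.
With no groups in the pattern, `findall` gives back each whole match — 3 here.

['48', '21', '4']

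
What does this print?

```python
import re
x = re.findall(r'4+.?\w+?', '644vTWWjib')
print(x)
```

['44vT']

This matches one or more of a literal '4'; then optionally any character, then one or more of a word character (lazy).
A `+?`/`*?`/`{m,n}?` starts at its minimum and grows only as far as needed for what follows to match.
Walking the string: at [1:5] → '44vT'.
No capturing groups, so `findall` returns the 1 full match string.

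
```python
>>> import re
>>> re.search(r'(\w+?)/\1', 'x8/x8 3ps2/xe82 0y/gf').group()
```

A backreference is literal: `\1` must see the identical characters the first group matched.
Unlike `match`, `search` isn't anchored — it looks for the pattern anywhere in the string.
The match spans [0:5] → 'x8/x8'.
Captured: group 1 = 'x8'.

'x8/x8'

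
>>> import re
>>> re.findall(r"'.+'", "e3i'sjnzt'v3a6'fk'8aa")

Walking the string: at [3:18] → "'sjnzt'v3a6'fk'".
With no groups in the pattern, `findall` gives back each whole match — 1 here.

["'sjnzt'v3a6'fk'"]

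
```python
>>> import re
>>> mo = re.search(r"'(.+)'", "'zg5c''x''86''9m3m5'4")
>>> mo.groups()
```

("zg5c''x''86''9m3m5",)

The match spans [0:20] → "'zg5c''x''86''9m3m5'".
Captured: group 1 = "zg5c''x''86''9m3m5".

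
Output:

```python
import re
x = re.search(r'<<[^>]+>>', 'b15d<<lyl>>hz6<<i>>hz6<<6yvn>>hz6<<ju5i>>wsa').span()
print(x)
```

`re.search` tries every starting position until one works.
The match spans [4:11] → '<<lyl>>'.

(4, 11)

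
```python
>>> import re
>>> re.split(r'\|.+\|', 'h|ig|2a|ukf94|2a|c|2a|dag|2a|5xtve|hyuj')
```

['h', 'hyuj']

Matches to split on: at [1:35] → '|ig|2a|ukf94|2a|c|2a|dag|2a|5xtve|'.
The string is cut at each match, leaving 2 pieces.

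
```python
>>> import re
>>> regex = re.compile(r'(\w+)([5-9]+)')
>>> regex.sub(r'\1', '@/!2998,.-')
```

`\1` in the replacement pulls in group 1's text for each match.

'@/!299,.-'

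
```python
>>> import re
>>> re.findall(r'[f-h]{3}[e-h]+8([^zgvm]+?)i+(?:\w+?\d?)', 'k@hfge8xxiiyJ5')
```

['xx']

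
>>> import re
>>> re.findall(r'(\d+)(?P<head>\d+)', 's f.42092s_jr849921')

[('4209', '2'), ('84992', '1')]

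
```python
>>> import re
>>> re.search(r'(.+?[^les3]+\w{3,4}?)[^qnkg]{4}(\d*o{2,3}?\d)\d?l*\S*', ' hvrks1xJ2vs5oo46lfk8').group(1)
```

The pattern matches one or more of any character (lazy), then one or more of any character except [les3], then 3 to 4 of a word character (lazy) (captured); then exactly 4 of any character except [qnkg]; then zero or more of a digit, then 2 to 3 of a literal 'o' (lazy), then a digit (captured); then optionally a digit, then zero or more of a literal 'l', then zero or more of a non-whitespace character.
Because the quantifier is non-greedy, it stops expanding at the earliest point where the rest of the pattern can succeed.
`re.search` scans for the first position where the pattern succeeds.
The match spans [0:21] → ' hvrks1xJ2vs5oo46lfk8'.
Captured: group 1 = ' hvrks1x', group 2 = '5oo4'.

' hvrks1x'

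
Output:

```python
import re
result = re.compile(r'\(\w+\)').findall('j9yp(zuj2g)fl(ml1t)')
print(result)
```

With no groups in the pattern, `findall` gives back each whole match — 2 here.

['(zuj2g)', '(ml1t)']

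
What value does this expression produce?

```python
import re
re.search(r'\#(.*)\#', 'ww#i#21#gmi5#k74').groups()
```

('i#21#gmi5',)

`re.search` tries every starting position until one works.
The match spans [2:13] → '#i#21#gmi5#'.
Captured: group 1 = 'i#21#gmi5'.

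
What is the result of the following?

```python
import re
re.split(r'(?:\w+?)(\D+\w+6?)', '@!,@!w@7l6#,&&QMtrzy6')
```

This matches one or more of a word character (lazy) (non-capturing group); then one or more of a non-digit, then one or more of a word character, then optionally a literal '6' (captured).
With the lazy modifier that quantifier settles for the fewest repetitions that let the rest of the pattern succeed (the atoms after it are unaffected and can still be greedy).
Matches to split on: at [5:10] → 'w@7l6'; at [14:21] → 'QMtrzy6'.
`re.split` interleaves the captured-group text with the surrounding fragments.

['@!,@!', '@7l6', '#,&&', 'Mtrzy6', '']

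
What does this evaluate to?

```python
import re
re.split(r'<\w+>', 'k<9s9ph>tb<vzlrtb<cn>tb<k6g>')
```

['k', 'tb<vzlrtb', 'tb', '']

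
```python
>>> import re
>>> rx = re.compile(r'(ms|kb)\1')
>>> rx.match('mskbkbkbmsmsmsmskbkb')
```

None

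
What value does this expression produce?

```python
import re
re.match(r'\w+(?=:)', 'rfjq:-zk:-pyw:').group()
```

'rfjq'

`match` is anchored at position 0; if the pattern doesn't fit there, it returns None.
The match spans [0:4] → 'rfjq'.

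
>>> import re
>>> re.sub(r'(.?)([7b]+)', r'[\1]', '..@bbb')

'..[@]'

Pattern: optionally any character (captured); then one or more of one of [7b] (captured).
Matches: at [2:6] → '@bbb'.
Each match is replaced using the text its own group 1 captured.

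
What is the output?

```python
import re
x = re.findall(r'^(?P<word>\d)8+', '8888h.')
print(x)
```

This matches anchored at the start of the string; then a digit (captured as 'word'); then one or more of a literal '8'.
Scanning left to right: at [0:4] match '8888', group 1 = '8'.
One capturing group, so `findall` returns just the captured substring from the one match — 1 in all.

['8']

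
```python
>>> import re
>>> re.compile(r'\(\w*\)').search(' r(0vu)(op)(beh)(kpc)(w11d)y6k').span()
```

`search` walks the string left to right and returns the first match it finds.
The match spans [2:7] → '(0vu)'.

(2, 7)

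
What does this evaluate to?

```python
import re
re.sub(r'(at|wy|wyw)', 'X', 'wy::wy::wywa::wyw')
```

The regex engine tests alternatives in the order written; an earlier branch that matches wins even if a later one would match more.
Matches: at [0:2] → 'wy'; at [4:6] → 'wy'; at [8:10] → 'wy'; at [14:16] → 'wy'.
Every occurrence is swapped for 'X'.

'X::X::Xwa::Xw'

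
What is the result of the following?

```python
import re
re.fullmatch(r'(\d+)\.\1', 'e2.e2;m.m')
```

`re.fullmatch` requires the pattern to consume the entire string.
Here there's no way to consume every character, so the call returns None.

None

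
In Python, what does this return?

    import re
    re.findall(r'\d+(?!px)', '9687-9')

The negative lookahead/lookbehind blocks any match where the forbidden context is present.
`findall` yields the raw match text (2 of them) because the pattern has no groups.

['9687', '9']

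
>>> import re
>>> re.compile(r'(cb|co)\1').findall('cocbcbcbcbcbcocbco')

['cb', 'cb']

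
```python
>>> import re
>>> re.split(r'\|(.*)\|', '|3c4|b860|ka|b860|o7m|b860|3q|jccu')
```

['', '3c4|b860|ka|b860|o7m|b860|3q', 'jccu']

Because the pattern has a capturing group, `split` also inserts each captured text between the pieces.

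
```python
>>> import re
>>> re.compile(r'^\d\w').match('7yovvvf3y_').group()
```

This matches anchored at the start of the string; then a digit; then a word character.
With `match`, the pattern is implicitly anchored at the beginning.
The match spans [0:2] → '7y'.

'7y'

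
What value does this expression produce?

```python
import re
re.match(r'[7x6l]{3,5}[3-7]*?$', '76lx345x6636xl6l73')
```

None

This matches 3 to 5 of one of [7x6l]; then zero or more of a character in [3-7] (lazy); then anchored at the end.
`match` is anchored at position 0; if the pattern doesn't fit there, it returns None.
Here the string doesn't start with a match, so the call returns None.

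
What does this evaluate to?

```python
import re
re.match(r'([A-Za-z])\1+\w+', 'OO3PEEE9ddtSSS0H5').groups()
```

('O',)

`\1` has to match the exact text group 1 already captured.
With `match`, the pattern is implicitly anchored at the beginning.
The match spans [0:17] → 'OO3PEEE9ddtSSS0H5'.
Captured: group 1 = 'O'.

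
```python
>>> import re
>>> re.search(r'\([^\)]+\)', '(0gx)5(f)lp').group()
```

'(0gx)'

`re.search` tries every starting position until one works.
The match spans [0:5] → '(0gx)'.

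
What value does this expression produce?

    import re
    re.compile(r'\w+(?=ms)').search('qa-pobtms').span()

The positive lookaround only admits positions where the adjacent text matches; those characters stay outside the span.
The match spans [3:7] → 'pobt'.

(3, 7)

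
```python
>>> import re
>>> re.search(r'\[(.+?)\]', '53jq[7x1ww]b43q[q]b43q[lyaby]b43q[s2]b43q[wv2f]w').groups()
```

('7x1ww',)

A non-greedy quantifier consumes as few characters as it can — just enough that the remainder of the pattern still matches from where it stops; whatever follows it matches normally.
`re.search` scans for the first position where the pattern succeeds.
The match spans [4:11] → '[7x1ww]'.
Captured: group 1 = '7x1ww'.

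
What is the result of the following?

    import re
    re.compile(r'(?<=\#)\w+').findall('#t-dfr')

['t']

Because the assertion is zero-width, the text it checks is not consumed and won't appear in the result.
Walking the string: at [1:2] → 't'.
With no groups in the pattern, `findall` gives back each whole match — 1 here.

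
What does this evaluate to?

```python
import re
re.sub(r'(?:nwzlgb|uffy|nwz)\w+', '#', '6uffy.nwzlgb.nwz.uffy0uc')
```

Every occurrence is swapped for '#'.

'6uffy.#.nwz.#'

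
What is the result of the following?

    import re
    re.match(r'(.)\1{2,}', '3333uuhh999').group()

`\1` has to match the exact text group 1 already captured.
`re.match` only tries the pattern at the start of the string.
The match spans [0:4] → '3333'.
Captured: group 1 = '3'.

'3333'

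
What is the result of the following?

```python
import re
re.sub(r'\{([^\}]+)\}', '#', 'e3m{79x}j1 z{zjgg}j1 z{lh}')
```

'e3m#j1 z#j1 z#'

Matches: at [3:8] → '{79x}'; at [12:18] → '{zjgg}'; at [22:26] → '{lh}'.
Each match is replaced by '#'.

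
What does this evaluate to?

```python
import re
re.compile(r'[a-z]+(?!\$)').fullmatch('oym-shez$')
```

None

A negative assertion filters positions out without eating any characters.
`fullmatch` succeeds only if the pattern covers the string from start to end.
Here there's no way to consume every character, so the call returns None.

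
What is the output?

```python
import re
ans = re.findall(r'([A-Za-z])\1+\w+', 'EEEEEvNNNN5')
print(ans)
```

After group 1 captures some text, `\1` only succeeds where that same text appears again.
Scanning left to right: at [0:11] match 'EEEEEvNNNN5', group 1 = 'E'.
One capturing group, so `findall` returns just the captured substring from the one match — 1 in all.

['E']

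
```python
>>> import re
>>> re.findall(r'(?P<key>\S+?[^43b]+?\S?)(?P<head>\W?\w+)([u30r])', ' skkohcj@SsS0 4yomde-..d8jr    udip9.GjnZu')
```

[('skkohcj', '@SsS', '0'), ('4yomde-.', '.d8j', 'r'), ('udip9', '.GjnZ', 'u')]

With 3 capturing groups, `findall` returns a 3-tuple per match.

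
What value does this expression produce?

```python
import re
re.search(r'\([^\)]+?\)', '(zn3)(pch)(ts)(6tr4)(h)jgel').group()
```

'(zn3)'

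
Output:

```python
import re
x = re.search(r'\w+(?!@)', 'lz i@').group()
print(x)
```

`(?!…)`/`(?<!…)` only lets a position through if the neighbouring text does NOT match; no characters are consumed.
The match spans [0:2] → 'lz'.

lz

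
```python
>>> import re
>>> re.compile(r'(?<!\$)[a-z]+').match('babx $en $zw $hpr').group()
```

'babx'

With `match`, the pattern is implicitly anchored at the beginning.
The match spans [0:4] → 'babx'.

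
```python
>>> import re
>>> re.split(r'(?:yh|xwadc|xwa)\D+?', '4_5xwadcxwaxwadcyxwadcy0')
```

['4_5', 'wa', '', '0']

Alternation isn't longest-match — the leftmost alternative that fits at this position is chosen.
Each match becomes a cut point; 4 segments remain.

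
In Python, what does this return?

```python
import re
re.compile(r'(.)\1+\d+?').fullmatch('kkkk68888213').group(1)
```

A backreference is literal: `\1` must see the identical characters the first group matched.
`re.fullmatch` is like wrapping the pattern in `^…$` (in single-line mode).
The match spans [0:12] → 'kkkk68888213'.
Captured: group 1 = 'k'.

'k'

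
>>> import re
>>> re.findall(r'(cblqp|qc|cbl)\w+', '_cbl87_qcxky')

['cbl']

Matches: at [1:12] match 'cbl87_qcxky', group 1 = 'cbl'.
`findall` collects group 1 from the one match (1 total).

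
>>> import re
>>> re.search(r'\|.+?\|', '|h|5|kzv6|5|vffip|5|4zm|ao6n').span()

A `+?`/`*?`/`{m,n}?` starts at its minimum and grows only as far as needed for what follows to match.
`re.search` tries every starting position until one works.
The match spans [0:3] → '|h|'.

(0, 3)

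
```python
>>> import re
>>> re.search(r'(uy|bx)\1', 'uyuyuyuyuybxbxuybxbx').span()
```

`\1` has to match the exact text group 1 already captured.
The match spans [0:4] → 'uyuy'.

(0, 4)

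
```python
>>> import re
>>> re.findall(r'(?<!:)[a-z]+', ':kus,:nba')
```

`(?!…)`/`(?<!…)` only lets a position through if the neighbouring text does NOT match; no characters are consumed.
Walking the string: at [2:4] → 'us'; at [7:9] → 'ba'.
`findall` yields the raw match text (2 of them) because the pattern has no groups.

['us', 'ba']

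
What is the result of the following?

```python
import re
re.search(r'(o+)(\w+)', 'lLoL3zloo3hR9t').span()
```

(2, 14)

The match spans [2:14] → 'oL3zloo3hR9t'.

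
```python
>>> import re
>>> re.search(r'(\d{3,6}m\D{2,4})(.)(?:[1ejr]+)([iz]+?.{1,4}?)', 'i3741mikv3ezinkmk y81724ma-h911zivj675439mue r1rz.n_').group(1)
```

'3741mikv'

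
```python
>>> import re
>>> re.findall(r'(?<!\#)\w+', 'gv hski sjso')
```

The negative lookahead/lookbehind blocks any match where the forbidden context is present.
Walking the string: at [0:2] → 'gv'; at [3:7] → 'hski'; at [8:12] → 'sjso'.
No capturing groups, so `findall` returns the 3 full match strings.

['gv', 'hski', 'sjso']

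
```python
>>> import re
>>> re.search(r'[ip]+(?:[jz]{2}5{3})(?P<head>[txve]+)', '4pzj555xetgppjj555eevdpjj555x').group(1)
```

'xet'

The match spans [1:10] → 'pzj555xet'.
Captured: group 1 = 'xet'.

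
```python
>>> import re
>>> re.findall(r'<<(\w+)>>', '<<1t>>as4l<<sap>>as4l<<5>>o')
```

Scanning left to right: at [0:6] match '<<1t>>', group 1 = '1t'; at [10:17] match '<<sap>>', group 1 = 'sap'; at [21:26] match '<<5>>', group 1 = '5'.
With a single group, `findall` returns only what that group captured — 3 items.

['1t', 'sap', '5']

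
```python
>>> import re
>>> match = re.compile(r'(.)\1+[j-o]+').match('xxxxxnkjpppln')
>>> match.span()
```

(0, 8)

`re.match` won't scan ahead — the pattern has to work from the very first character.
The match spans [0:8] → 'xxxxxnkj'.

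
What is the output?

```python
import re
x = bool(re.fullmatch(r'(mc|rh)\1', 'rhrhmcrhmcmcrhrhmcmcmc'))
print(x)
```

False

`\1` is not a pattern — it's the concrete string captured by group 1, re-applied verbatim.
For `fullmatch`, every character of the input must be accounted for by the pattern.
Here there's no way to consume every character, so the call returns None, and `bool(None)` is False.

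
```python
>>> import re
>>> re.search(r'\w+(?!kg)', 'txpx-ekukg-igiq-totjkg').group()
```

The negative lookaround is zero-width — it rules out positions where the adjacent text would match, without consuming anything.
Unlike `match`, `search` isn't anchored — it looks for the pattern anywhere in the string.
The match spans [0:4] → 'txpx'.

'txpx'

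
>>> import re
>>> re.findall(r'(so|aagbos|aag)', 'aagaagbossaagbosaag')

The regex engine tests alternatives in the order written; an earlier branch that matches wins even if a later one would match more.
Walking the string: at [0:3] match 'aag', group 1 = 'aag'; at [3:9] match 'aagbos', group 1 = 'aagbos'; at [10:16] match 'aagbos', group 1 = 'aagbos'; at [16:19] match 'aag', group 1 = 'aag'.
`findall` collects group 1 from each match (4 total).

['aag', 'aagbos', 'aagbos', 'aag']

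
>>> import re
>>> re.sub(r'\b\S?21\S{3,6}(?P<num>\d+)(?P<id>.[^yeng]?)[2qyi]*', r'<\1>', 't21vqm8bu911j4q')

'<911>'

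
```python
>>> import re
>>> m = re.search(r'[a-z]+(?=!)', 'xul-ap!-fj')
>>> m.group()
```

'ap'

The `(?=…)`/`(?<=…)` assertion just peeks at neighbouring text; it doesn't advance the match position.
The match spans [4:6] → 'ap'.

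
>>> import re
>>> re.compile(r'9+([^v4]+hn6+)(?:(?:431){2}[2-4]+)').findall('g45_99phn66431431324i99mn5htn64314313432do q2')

The pattern matches one or more of a literal '9'; then one or more of any character except [v4], then the literal 'hn', then one or more of the literal '6' (captured); then the literal '431' repeated 2 times, then one or more of a character in [2-4] (non-capturing group).
Matches: at [4:20] match '99phn66431431324', group 1 = 'phn66'.
`findall` collects group 1 from the one match (1 total).

['phn66']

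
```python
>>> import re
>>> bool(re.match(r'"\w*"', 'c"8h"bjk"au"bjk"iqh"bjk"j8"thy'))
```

False

`re.match` only tries the pattern at the start of the string.
Here position 0 doesn't satisfy it, so the call returns None, and `bool(None)` is False.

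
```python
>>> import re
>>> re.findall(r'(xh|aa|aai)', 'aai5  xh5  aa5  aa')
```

['aa', 'xh', 'aa', 'aa']

`|` is ordered: at each position the engine commits to the first alternative that works.
Matches: at [0:2] match 'aa', group 1 = 'aa'; at [6:8] match 'xh', group 1 = 'xh'; at [11:13] match 'aa', group 1 = 'aa'; at [16:18] match 'aa', group 1 = 'aa'.
With a single group, `findall` returns only what that group captured — 4 items.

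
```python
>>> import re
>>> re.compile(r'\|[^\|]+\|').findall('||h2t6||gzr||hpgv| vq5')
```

['|h2t6|', '|gzr|', '|hpgv|']

Matches: at [1:7] → '|h2t6|'; at [7:12] → '|gzr|'; at [12:18] → '|hpgv|'.
Since nothing is captured, `findall` lists the 3 matched substrings directly.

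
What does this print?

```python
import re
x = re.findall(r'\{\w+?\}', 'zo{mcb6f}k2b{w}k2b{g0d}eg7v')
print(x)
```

With no groups in the pattern, `findall` gives back each whole match — 3 here.

['{mcb6f}', '{w}', '{g0d}']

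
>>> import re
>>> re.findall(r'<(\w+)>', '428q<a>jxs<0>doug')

Walking the string: at [4:7] match '<a>', group 1 = 'a'; at [10:13] match '<0>', group 1 = '0'.
With a single group, `findall` returns only what that group captured — 2 items.

['a', '0']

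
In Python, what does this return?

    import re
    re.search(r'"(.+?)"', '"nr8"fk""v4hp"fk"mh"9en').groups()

('nr8',)

`search` walks the string left to right and returns the first match it finds.
The match spans [0:5] → '"nr8"'.
Captured: group 1 = 'nr8'.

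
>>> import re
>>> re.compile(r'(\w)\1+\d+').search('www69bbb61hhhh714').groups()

A backreference is literal: `\1` must see the identical characters the first group matched.
`re.search` tries every starting position until one works.
The match spans [0:5] → 'www69'.
Captured: group 1 = 'w'.

('w',)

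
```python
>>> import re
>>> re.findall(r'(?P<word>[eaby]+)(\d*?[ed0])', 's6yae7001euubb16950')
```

The `?` after the quantifier makes it lazy — it takes as little as possible before letting the rest of the pattern try.
Multiple groups make `findall` return tuples — one 2-tuple for each match.

[('yae', '70'), ('bb', '16950')]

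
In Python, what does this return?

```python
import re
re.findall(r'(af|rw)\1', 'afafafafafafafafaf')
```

['af', 'af', 'af', 'af']

`\1` is not a pattern — it's the concrete string captured by group 1, re-applied verbatim.
Scanning left to right: at [0:4] match 'afaf', group 1 = 'af'; at [4:8] match 'afaf', group 1 = 'af'; at [8:12] match 'afaf', group 1 = 'af'; at [12:16] match 'afaf', group 1 = 'af'.
With a single group, `findall` returns only what that group captured — 4 items.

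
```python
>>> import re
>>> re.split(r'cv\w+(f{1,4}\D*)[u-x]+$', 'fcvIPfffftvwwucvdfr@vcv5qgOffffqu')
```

The pattern matches the literal 'cv', then one or more of a word character; then 1 to 4 of a literal 'f', then zero or more of a non-digit (captured); then one or more of a character in [u-x]; then anchored at the end.
The group in the pattern means `split` returns the separators' captures alongside the pieces.

['fcvIPfffftvwwucvdfr@v', 'fq', '']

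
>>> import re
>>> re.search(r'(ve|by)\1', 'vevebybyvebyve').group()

'veve'

`\1` is not a pattern — it's the concrete string captured by group 1, re-applied verbatim.
`search` walks the string left to right and returns the first match it finds.
The match spans [0:4] → 'veve'.
Captured: group 1 = 've'.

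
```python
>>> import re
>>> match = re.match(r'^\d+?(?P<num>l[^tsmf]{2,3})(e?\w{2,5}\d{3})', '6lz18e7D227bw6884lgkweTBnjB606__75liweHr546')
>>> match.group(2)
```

'e7D227'

The match spans [0:11] → '6lz18e7D227'.
Captured: group 1 = 'lz18', group 2 = 'e7D227'.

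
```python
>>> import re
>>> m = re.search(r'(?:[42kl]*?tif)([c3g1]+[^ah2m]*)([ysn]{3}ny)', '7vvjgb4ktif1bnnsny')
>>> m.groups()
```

The pattern matches zero or more of one of [42kl] (lazy), then the literal 'tif' (non-capturing group); then one or more of one of [c3g1], then zero or more of any character except [ah2m] (captured); then exactly 3 of one of [ysn], then the literal 'ny' (captured).
`re.search` tries every starting position until one works.
The match spans [6:18] → '4ktif1bnnsny'.
Captured: group 1 = '1b', group 2 = 'nnsny'.

('1b', 'nnsny')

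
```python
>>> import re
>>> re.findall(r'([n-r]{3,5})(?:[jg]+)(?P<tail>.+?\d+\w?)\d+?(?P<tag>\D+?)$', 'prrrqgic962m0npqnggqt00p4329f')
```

With the lazy modifier that quantifier settles for the fewest repetitions that let the rest of the pattern succeed (the atoms after it are unaffected and can still be greedy).
Multiple groups make `findall` return tuples — one 3-tuple for the one match.

[('prrrq', 'ic962m0npqnggqt00p', 'f')]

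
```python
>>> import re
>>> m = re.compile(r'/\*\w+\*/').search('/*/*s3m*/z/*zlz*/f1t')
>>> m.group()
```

`re.search` scans for the first position where the pattern succeeds.
The match spans [2:9] → '/*s3m*/'.

'/*s3m*/'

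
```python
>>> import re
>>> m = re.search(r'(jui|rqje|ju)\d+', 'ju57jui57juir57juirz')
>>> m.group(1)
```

'ju'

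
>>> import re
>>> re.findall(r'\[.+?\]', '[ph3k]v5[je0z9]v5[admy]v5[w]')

['[ph3k]', '[je0z9]', '[admy]', '[w]']

A non-greedy quantifier consumes as few characters as it can — just enough that the remainder of the pattern still matches from where it stops; whatever follows it matches normally.
With no groups in the pattern, `findall` gives back each whole match — 4 here.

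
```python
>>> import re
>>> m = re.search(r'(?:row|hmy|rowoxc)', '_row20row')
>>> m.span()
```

The match spans [1:4] → 'row'.

(1, 4)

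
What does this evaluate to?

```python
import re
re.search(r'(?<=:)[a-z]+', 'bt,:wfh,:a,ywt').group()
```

The `(?=…)`/`(?<=…)` assertion just peeks at neighbouring text; it doesn't advance the match position.
The match spans [4:7] → 'wfh'.

'wfh'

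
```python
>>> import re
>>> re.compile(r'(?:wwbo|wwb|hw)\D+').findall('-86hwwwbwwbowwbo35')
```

['hwwwbwwbowwbo']

No capturing groups, so `findall` returns the 1 full match string.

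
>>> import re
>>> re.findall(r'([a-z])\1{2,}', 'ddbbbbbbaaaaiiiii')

`\1` is not a pattern — it's the concrete string captured by group 1, re-applied verbatim.
Matches: at [2:8] match 'bbbbbb', group 1 = 'b'; at [8:12] match 'aaaa', group 1 = 'a'; at [12:17] match 'iiiii', group 1 = 'i'.
`findall` collects group 1 from each match (3 total).

['b', 'a', 'i']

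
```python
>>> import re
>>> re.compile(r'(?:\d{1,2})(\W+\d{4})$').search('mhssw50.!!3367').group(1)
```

'.!!3367'

Pattern: 1 to 2 of a digit (non-capturing group); then one or more of a non-word character, then exactly 4 of a digit (captured); then anchored at the end.
`re.search` tries every starting position until one works.
The match spans [5:14] → '50.!!3367'.
Captured: group 1 = '.!!3367'.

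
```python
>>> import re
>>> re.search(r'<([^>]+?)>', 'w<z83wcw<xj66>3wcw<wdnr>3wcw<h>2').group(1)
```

'z83wcw<xj66'

The match spans [1:14] → '<z83wcw<xj66>'.
Captured: group 1 = 'z83wcw<xj66'.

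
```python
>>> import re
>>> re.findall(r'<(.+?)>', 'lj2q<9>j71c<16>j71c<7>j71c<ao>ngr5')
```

Lazy quantifiers expand one character at a time until the remainder of the pattern can match.
Scanning left to right: at [4:7] match '<9>', group 1 = '9'; at [11:15] match '<16>', group 1 = '16'; at [19:22] match '<7>', group 1 = '7'; at [26:30] match '<ao>', group 1 = 'ao'.
One capturing group, so `findall` returns just the captured substring from each match — 4 in all.

['9', '16', '7', 'ao']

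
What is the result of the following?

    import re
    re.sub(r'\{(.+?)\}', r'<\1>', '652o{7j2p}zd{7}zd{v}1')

Lazy quantifiers expand one character at a time until the remainder of the pattern can match.
Matches: at [4:10] → '{7j2p}'; at [12:15] → '{7}'; at [17:20] → '{v}'.
Each match is replaced using the text its own group 1 captured.

'652o<7j2p>zd<7>zd<v>1'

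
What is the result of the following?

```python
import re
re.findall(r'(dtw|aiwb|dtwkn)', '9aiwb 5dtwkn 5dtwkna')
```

Alternation isn't longest-match — the leftmost alternative that fits at this position is chosen.
One capturing group, so `findall` returns just the captured substring from each match — 3 in all.

['aiwb', 'dtw', 'dtw']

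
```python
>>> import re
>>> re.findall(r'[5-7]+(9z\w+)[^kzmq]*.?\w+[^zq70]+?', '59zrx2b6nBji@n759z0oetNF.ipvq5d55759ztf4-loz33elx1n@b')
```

['9zrx2b6nBji', '9ztf4']

The pattern matches one or more of a character in [5-7]; then the literal '9z', then one or more of a word character (captured); then zero or more of any character except [kzmq], then optionally any character; then one or more of a word character, then one or more of any character except [zq70] (lazy).
Matches: at [0:25] match '59zrx2b6nBji@n759z0oetNF.', group 1 = '9zrx2b6nBji'; at [31:52] match '55759ztf4-loz33elx1n@', group 1 = '9ztf4'.
Because there's exactly one group, `findall` drops the full match and keeps group 1 from each hit.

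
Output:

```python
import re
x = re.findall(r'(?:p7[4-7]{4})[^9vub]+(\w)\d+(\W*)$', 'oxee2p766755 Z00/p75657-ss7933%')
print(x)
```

[('9', '%')]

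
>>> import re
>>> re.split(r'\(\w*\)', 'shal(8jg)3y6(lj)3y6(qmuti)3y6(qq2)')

['shal', '3y6', '3y6', '3y6', '']

`split` removes every match and returns the 5 fragments in between.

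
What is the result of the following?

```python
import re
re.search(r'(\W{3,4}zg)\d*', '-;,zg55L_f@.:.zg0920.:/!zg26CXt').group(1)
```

'-;,zg'

The match spans [0:7] → '-;,zg55'.
Captured: group 1 = '-;,zg'.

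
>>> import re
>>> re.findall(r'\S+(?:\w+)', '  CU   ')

['CU']

Pattern: one or more of a non-whitespace character; then one or more of a word character (non-capturing group).
Matches: at [2:4] → 'CU'.
With no groups in the pattern, `findall` gives back each whole match — 1 here.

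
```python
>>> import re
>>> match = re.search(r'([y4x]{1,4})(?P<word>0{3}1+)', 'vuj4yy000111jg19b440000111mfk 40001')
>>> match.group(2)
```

'000111'

The pattern matches 1 to 4 of one of [y4x] (captured); then exactly 3 of the literal '0', then one or more of a literal '1' (captured as 'word').
`re.search` tries every starting position until one works.
The match spans [3:12] → '4yy000111'.
Captured: group 1 = '4yy', group 2 = '000111'.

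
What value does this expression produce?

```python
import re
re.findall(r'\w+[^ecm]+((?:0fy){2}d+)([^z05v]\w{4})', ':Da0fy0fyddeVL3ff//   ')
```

[('0fy0fydd', 'eVL3f')]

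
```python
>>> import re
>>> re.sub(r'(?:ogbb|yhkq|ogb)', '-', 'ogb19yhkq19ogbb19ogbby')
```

Alternation tries branches left to right and keeps the first one that lets the overall match succeed at that position.
`sub` substitutes '-' at each match site.

'-19-19-19-y'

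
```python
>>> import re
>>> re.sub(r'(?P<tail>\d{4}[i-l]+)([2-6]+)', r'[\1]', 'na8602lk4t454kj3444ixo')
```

'na[8602lk]t454kj3444ixo'

This matches exactly 4 of a digit, then one or more of a character in [i-l] (captured as 'tail'); then one or more of a character in [2-6] (captured).
Matches: at [2:9] → '8602lk4'.
The replacement refers to a captured group, so each match is rewritten using its own captured text.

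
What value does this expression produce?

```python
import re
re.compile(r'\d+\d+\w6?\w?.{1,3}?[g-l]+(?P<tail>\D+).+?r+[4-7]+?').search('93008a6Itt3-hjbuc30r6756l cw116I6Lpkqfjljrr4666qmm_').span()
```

(17, 44)

The pattern matches one or more of a digit, then one or more of a digit; then a word character, then optionally a literal '6', then optionally a word character; then 1 to 3 of any character (lazy), then one or more of a character in [g-l]; then one or more of a non-digit (captured as 'tail'); then one or more of any character (lazy), then one or more of the literal 'r'; then one or more of a character in [4-7] (lazy).
With the lazy modifier that quantifier settles for the fewest repetitions that let the rest of the pattern succeed (the atoms after it are unaffected and can still be greedy).
Unlike `match`, `search` isn't anchored — it looks for the pattern anywhere in the string.
The match spans [17:44] → '30r6756l cw116I6Lpkqfjljrr4'.
Captured: group 1 = ' cw'.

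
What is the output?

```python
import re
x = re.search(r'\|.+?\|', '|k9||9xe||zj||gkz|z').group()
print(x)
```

The `?` after the quantifier makes it lazy — it takes as little as possible before letting the rest of the pattern try.
The match spans [0:4] → '|k9|'.

|k9|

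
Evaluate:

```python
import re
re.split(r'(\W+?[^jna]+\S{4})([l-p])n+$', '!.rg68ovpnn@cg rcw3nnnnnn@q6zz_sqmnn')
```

['!.rg68ovpnn@cg rcw3nnnnnn', '@q6zz_sqm', 'n', '']

With a capturing group present, the delimiter's captured portion is kept in the result list.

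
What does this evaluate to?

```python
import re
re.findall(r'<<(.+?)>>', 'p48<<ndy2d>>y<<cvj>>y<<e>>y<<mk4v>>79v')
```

With the lazy modifier that quantifier settles for the fewest repetitions that let the rest of the pattern succeed (the atoms after it are unaffected and can still be greedy).
Scanning left to right: at [3:12] match '<<ndy2d>>', group 1 = 'ndy2d'; at [13:20] match '<<cvj>>', group 1 = 'cvj'; at [21:26] match '<<e>>', group 1 = 'e'; at [27:35] match '<<mk4v>>', group 1 = 'mk4v'.
With a single group, `findall` returns only what that group captured — 4 items.

['ndy2d', 'cvj', 'e', 'mk4v']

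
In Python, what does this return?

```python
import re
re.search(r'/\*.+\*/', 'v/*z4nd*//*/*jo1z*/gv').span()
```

(1, 19)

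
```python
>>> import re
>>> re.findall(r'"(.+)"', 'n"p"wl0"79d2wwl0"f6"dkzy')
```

Walking the string: at [1:20] match '"p"wl0"79d2wwl0"f6"', group 1 = 'p"wl0"79d2wwl0"f6'.
One capturing group, so `findall` returns just the captured substring from the one match — 1 in all.

['p"wl0"79d2wwl0"f6']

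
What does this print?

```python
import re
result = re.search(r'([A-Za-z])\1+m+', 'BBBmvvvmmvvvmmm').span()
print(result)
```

(0, 4)

A backreference is literal: `\1` must see the identical characters the first group matched.
`re.search` scans for the first position where the pattern succeeds.
The match spans [0:4] → 'BBBm'.
Captured: group 1 = 'B'.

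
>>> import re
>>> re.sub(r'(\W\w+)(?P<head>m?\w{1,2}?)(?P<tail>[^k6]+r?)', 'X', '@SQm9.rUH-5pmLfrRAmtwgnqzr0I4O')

Every occurrence is swapped for 'X'.

'X'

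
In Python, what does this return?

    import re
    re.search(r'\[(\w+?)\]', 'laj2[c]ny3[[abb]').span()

`re.search` tries every starting position until one works.
The match spans [4:7] → '[c]'.
Captured: group 1 = 'c'.

(4, 7)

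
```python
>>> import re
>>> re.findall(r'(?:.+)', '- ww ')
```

['- ww ']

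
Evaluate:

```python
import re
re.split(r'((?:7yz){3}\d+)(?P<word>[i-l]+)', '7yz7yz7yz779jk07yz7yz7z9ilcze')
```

Pattern: the literal '7yz' repeated 3 times, then one or more of a digit (captured); then one or more of a character in [i-l] (captured as 'word').
Matches to split on: at [0:14] → '7yz7yz7yz779jk'.
Because the pattern has a capturing group, `split` also inserts each captured text between the pieces.

['', '7yz7yz7yz779', 'jk', '07yz7yz7z9ilcze']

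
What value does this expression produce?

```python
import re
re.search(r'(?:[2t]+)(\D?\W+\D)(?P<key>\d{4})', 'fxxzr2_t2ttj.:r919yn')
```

None

Pattern: one or more of one of [2t] (non-capturing group); then optionally a non-digit, then one or more of a non-word character, then a non-digit (captured); then exactly 4 of a digit (captured as 'key').
`re.search` scans for the first position where the pattern succeeds.
Here no position works, so the call returns None.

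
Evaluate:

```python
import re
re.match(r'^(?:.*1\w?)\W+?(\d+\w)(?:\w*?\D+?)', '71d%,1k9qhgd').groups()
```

This matches anchored at the start of the string; then zero or more of any character, then a literal '1', then optionally a word character (non-capturing group); then one or more of a non-word character (lazy); then one or more of a digit, then a word character (captured); then zero or more of a word character (lazy), then one or more of a non-digit (lazy) (non-capturing group).
A `+?`/`*?`/`{m,n}?` starts at its minimum and grows only as far as needed for what follows to match.
`re.match` won't scan ahead — the pattern has to work from the very first character.
The match spans [0:9] → '71d%,1k9q'.
Captured: group 1 = '1k'.

('1k',)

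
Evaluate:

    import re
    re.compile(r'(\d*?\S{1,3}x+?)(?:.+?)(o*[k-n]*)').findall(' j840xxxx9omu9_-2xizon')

This matches zero or more of a digit (lazy), then 1 to 3 of a non-whitespace character, then one or more of a literal 'x' (lazy) (captured); then one or more of any character (lazy) (non-capturing group); then zero or more of a literal 'o', then zero or more of a character in [k-n] (captured).
Walking the string: at [2:7] match '840xx', groups = ('840x', ''); at [7:12] match 'xx9om', groups = ('xx', 'om'); at [13:19] match '9_-2xi', groups = ('9_-2x', '').
2 groups means each result is a tuple of 2 captured strings — 3 here.

[('840x', ''), ('xx', 'om'), ('9_-2x', '')]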